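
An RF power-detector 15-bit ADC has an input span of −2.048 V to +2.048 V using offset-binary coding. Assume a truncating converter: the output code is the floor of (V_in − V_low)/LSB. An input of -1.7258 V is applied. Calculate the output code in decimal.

code 2577

LSB = 4.096 V / 32768 = 125.00 µV.
(-1.7258 − (−2.048)) / 0.000125 = 2577.600 LSBs.
Floor → code 2577.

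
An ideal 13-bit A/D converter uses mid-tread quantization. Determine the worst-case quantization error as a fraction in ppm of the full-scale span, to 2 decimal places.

Rounding → worst-case error = ½ LSB = V_FS/2^14, so 1e+06/16384 = 61.0352 ppm of full scale.

61.04 ppm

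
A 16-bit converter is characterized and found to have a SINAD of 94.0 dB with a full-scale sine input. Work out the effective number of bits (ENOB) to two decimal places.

15.32 bits

ENOB = (SINAD − 1.76) / 6.02 = (94.0 − 1.76)/6.02 = 15.322.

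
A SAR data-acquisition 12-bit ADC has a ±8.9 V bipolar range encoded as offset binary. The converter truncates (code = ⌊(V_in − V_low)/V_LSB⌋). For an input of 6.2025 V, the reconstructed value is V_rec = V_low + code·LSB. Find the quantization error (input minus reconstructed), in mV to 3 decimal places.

1.182 mV

LSB = 17.8/2^12 = 4.346 mV.
(6.2025 − (−8.9))/0.0043457 = 3475.2719; ⌊·⌋ gives code 3475.
Reconstructed: 6.2013184 V.
V_in − V_rec = 0.00118164 V = 1.182 mV.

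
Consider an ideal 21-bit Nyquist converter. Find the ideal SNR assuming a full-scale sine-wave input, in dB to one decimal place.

SNR ≈ 6.02·N + 1.76 dB = 6.02·21 + 1.76 = 128.18 dB.

128.2 dB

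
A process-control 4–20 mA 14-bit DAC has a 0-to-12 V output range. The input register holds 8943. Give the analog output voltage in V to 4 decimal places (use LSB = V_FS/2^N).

6.5500 V

LSB = 12 V / 2^14 = 0.732 mV.
V_out = 0 + 8943 × 0.000732422 V = 6.55005 V.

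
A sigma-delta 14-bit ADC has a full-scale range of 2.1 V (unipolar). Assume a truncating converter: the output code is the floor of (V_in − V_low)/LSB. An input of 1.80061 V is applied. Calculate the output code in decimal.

code 14048

Full-scale span = 2.1 V; LSB = 2.1/2^14 = 128.17 µV.
(1.80061 − 0) / 0.000128174 = 14048.188 LSBs.
⌊·⌋(14048.188) = 14048.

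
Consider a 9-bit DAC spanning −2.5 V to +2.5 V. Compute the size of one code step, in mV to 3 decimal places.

9.766 mV

Full-scale span = 5 V.
LSB = 5 / 2^9 = 5 / 512 = 0.00976562 V = 9.766 mV.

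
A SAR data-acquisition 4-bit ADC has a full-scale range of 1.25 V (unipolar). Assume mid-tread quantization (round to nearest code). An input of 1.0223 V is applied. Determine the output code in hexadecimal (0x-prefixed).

code 0xD (decimal 13)

LSB = 1.25 V / 16 = 78.125 mV.
(V_in − V_low)/LSB = (1.0223 − 0) / 0.078125 = 13.085.
So the output code is 13.
In hexadecimal (0x-prefixed): 0xD.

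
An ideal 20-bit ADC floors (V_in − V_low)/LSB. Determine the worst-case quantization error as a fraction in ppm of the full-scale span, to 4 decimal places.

0.9537 ppm

Truncating → worst-case error = 1 LSB = V_FS/2^20, so 1e+06/1048576 = 0.953674 ppm of full scale.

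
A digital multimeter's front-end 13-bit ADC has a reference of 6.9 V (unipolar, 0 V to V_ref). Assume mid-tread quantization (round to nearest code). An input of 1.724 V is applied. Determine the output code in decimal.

Full-scale span = 6.9 V; LSB = 6.9/2^13 = 0.842 mV.
(1.724 − 0) / 0.000842285 = 2046.813 LSBs.
Round → code 2047.

code 2047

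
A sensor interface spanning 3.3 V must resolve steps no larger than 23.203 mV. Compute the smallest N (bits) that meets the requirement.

8 bits

Number of steps required ≥ 3.3 V / 23.203 mV = 142.22.
Need 2^N ≥ 142.22; 2^7 = 128, 2^8 = 256.
Minimum N = 8.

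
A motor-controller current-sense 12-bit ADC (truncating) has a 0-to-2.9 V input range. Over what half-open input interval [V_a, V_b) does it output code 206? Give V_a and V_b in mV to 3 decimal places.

LSB = 2.9/2^12 = 0.708 mV.
V_a = V_low + 206·LSB = 0.14585 V; V_b = V_low + 207·LSB = 0.146558 V.

[145.850 mV, 146.558 mV)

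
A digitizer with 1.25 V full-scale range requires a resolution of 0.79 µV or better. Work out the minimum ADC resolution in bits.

21 bits

Number of steps required ≥ 1.25 V / 0.79 µV = 1582278.48.
Need 2^N ≥ 1582278.48; 2^20 = 1048576, 2^21 = 2097152.
Minimum N = 21.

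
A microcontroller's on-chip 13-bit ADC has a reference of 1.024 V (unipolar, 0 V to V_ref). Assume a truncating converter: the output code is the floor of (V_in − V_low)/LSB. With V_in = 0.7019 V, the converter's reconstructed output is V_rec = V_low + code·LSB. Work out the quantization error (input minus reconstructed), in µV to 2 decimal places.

25.00 µV

One LSB is 1.024 V / 8192 = 125.00 µV.
(0.7019 − 0)/0.000125 = 5615.2000; ⌊·⌋ gives code 5615.
Reconstructed: 0.701875 V.
V_in − V_rec = 2.5e-05 V = 25.00 µV.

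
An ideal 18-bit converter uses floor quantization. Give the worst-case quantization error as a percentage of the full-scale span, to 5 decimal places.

Truncating → worst-case error = 1 LSB = V_FS/2^18, so 100/262144 = 0.00038147 % of full scale.

0.00038 %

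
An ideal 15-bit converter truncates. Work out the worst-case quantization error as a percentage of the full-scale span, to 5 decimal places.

Truncating → worst-case error = 1 LSB = V_FS/2^15, so 100/32768 = 0.00305176 % of full scale.

0.00305 %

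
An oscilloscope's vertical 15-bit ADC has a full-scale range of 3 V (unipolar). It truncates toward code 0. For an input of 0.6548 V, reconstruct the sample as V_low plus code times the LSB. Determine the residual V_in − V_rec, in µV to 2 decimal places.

14.84 µV

Step size: 3 V ÷ 2^15 = 91.55 µV.
(V_in − V_low)/LSB = (0.6548 − 0)/9.15527e-05 = 7152.1621 → code 7152 (floor).
V_rec = 0 + 7152·9.15527e-05 = 0.65478516 V.
Error = 0.6548 − 0.65478516 = 1.48437e-05 V = 14.84 µV.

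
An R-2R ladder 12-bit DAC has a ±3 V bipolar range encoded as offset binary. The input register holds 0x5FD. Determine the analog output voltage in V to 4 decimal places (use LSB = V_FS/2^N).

LSB = 6 V / 2^12 = 1.465 mV.
Code 0x5FD = 1533 decimal.
V_out = (−3) + 1533 × 0.00146484 V = -0.754395 V.

-0.7544 V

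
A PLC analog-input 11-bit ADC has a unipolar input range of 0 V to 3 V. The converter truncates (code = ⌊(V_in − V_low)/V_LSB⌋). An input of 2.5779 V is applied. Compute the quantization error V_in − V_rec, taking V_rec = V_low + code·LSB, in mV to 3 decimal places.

1.240 mV

LSB = 3/2^11 = 1.465 mV.
(V_in − V_low)/LSB = (2.5779 − 0)/0.00146484 = 1759.8464 → code 1759 (floor).
Reconstructed: 2.5766602 V.
V_in − V_rec = 0.00123984 V = 1.240 mV.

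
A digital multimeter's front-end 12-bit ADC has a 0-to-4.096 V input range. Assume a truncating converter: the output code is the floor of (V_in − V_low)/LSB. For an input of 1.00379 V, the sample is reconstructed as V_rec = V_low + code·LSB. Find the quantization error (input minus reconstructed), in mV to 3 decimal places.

0.790 mV

Step size: 4.096 V ÷ 2^12 = 1.000 mV.
Scaled input = 1003.7900 LSBs, so code = 1003.
Reconstructed: 1.003 V.
Error = 1.00379 − 1.003 = 0.00079 V = 0.790 mV.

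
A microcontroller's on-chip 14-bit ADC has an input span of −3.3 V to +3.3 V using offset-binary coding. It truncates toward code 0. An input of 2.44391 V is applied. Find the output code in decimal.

With 16384 levels over 6.6 V, one step is 402.83 µV.
(V_in − V_low)/LSB = (2.44391 − (−3.3)) / 0.000402832 = 14258.821.
Floor → code 14258.

code 14258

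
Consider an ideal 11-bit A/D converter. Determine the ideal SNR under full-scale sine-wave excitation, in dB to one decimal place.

SNR ≈ 6.02·N + 1.76 dB = 6.02·11 + 1.76 = 67.98 dB.

68.0 dB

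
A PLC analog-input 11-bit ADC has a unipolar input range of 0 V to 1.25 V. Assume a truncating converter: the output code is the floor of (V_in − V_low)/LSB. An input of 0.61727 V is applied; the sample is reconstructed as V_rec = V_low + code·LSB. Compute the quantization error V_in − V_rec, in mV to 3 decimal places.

0.205 mV

LSB = 1.25/2^11 = 0.610 mV.
Scaled input = 1011.3352 LSBs, so code = 1011.
V_rec = 0 + 1011·0.000610352 = 0.61706543 V.
Difference: 0.00020457 V → 0.205 mV.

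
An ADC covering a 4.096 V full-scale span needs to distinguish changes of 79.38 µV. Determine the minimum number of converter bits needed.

Number of steps required ≥ 4.096 V / 79.38 µV = 51599.90.
Need 2^N ≥ 51599.90; 2^15 = 32768, 2^16 = 65536.
Minimum N = 16.

16 bits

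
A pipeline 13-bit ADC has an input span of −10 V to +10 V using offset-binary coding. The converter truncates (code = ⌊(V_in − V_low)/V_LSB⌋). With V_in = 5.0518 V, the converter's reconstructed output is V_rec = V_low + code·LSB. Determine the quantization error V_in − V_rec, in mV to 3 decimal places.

One LSB is 20 V / 8192 = 2.441 mV.
Scaled input = 6165.2173 LSBs, so code = 6165.
V_rec = (−10) + 6165·0.00244141 = 5.0512695 V.
V_in − V_rec = 0.000530469 V = 0.530 mV.

0.530 mV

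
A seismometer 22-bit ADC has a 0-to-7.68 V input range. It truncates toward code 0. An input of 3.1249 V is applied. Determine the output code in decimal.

code 1706612

With 4194304 levels over 7.68 V, one step is 1.83 µV.
(V_in − V_low)/LSB = (3.1249 − 0) / 1.83105e-06 = 1706612.053.
So the output code is 1706612.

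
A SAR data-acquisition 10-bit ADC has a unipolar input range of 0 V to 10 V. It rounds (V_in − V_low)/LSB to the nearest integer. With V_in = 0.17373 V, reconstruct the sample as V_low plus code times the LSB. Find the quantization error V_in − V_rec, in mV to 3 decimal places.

-2.051 mV

Step size: 10 V ÷ 2^10 = 9.766 mV.
(0.17373 − 0)/0.00976562 = 17.7900; round gives code 18.
Reconstructed: 0.17578125 V.
Error = 0.17373 − 0.17578125 = -0.00205125 V = -2.051 mV.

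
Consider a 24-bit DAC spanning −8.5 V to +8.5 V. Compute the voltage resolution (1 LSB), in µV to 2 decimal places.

Full-scale span = 17 V.
LSB = 17 / 2^24 = 17 / 16777216 = 1.01328e-06 V = 1.01 µV.

1.01 µV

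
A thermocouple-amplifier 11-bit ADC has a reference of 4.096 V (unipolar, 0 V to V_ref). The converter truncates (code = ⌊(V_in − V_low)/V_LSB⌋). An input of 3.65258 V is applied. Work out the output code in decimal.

code 1826

With 2048 levels over 4.096 V, one step is 2.000 mV.
Input sits at 1826.290 steps above V_low.
⌊·⌋(1826.290) = 1826.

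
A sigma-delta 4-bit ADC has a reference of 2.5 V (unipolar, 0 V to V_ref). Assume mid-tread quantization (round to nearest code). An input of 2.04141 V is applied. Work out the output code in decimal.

Full-scale span = 2.5 V; LSB = 2.5/2^4 = 156.250 mV.
(V_in − V_low)/LSB = (2.04141 − 0) / 0.15625 = 13.065.
So the output code is 13.

code 13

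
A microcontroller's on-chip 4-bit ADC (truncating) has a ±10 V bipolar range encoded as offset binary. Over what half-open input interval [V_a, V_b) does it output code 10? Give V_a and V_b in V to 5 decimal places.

[2.50000 V, 3.75000 V)

LSB = 20/2^4 = 1.2500 V.
V_a = V_low + 10·LSB = 2.5 V; V_b = V_low + 11·LSB = 3.75 V.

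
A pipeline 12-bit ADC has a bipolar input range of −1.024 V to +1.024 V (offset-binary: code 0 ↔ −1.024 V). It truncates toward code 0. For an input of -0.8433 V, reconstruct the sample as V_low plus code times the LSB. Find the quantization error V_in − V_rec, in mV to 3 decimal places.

0.200 mV

LSB = 2.048/2^12 = 0.500 mV.
Scaled input = 361.4000 LSBs, so code = 361.
V_rec = (−1.024) + 361·0.0005 = -0.8435 V.
V_in − V_rec = 0.0002 V = 0.200 mV.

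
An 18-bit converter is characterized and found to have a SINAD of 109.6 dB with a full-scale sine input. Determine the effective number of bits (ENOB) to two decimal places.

ENOB = (SINAD − 1.76) / 6.02 = (109.6 − 1.76)/6.02 = 17.914.

17.91 bits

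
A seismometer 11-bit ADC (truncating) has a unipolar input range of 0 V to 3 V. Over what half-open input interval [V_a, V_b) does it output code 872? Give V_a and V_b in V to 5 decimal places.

LSB = 3/2^11 = 1.465 mV.
V_a = V_low + 872·LSB = 1.27734 V; V_b = V_low + 873·LSB = 1.27881 V.

[1.27734 V, 1.27881 V)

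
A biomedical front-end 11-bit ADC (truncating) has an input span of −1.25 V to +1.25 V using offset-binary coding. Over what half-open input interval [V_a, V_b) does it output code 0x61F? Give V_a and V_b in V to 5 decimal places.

LSB = 2.5/2^11 = 1.221 mV.
Code 0x61F = 1567 decimal.
V_a = V_low + 1567·LSB = 0.662842 V; V_b = V_low + 1568·LSB = 0.664062 V.

[0.66284 V, 0.66406 V)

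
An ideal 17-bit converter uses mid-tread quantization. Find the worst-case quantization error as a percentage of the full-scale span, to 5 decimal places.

Rounding → worst-case error = ½ LSB = V_FS/2^18, so 100/262144 = 0.00038147 % of full scale.

0.00038 %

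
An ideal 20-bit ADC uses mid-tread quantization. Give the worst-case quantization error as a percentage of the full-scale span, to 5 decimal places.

0.00005 %

Rounding → worst-case error = ½ LSB = V_FS/2^21, so 100/2097152 = 4.76837e-05 % of full scale.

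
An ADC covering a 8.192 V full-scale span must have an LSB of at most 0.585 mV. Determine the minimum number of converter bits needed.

Number of steps required ≥ 8.192 V / 0.585 mV = 14003.42.
Need 2^N ≥ 14003.42; 2^13 = 8192, 2^14 = 16384.
Minimum N = 14.

14 bits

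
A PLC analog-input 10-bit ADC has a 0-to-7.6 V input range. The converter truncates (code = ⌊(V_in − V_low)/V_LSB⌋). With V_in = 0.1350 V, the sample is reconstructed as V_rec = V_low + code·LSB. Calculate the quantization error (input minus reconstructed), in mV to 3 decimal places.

1.406 mV

LSB = 7.6/2^10 = 7.422 mV.
(V_in − V_low)/LSB = (0.1350 − 0)/0.00742187 = 18.1895 → code 18 (floor).
Reconstructed: 0.13359375 V.
V_in − V_rec = 0.00140625 V = 1.406 mV.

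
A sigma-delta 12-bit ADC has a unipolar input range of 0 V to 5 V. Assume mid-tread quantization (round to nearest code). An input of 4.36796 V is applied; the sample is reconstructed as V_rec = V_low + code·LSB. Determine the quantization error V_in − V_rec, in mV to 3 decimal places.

0.284 mV

One LSB is 5 V / 4096 = 1.221 mV.
(4.36796 − 0)/0.0012207 = 3578.2328; round gives code 3578.
V_rec = 0 + 3578·0.0012207 = 4.3676758 V.
Difference: 0.000284219 V → 0.284 mV.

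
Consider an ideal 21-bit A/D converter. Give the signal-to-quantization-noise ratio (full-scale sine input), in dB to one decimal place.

SNR ≈ 6.02·N + 1.76 dB = 6.02·21 + 1.76 = 128.18 dB.

128.2 dB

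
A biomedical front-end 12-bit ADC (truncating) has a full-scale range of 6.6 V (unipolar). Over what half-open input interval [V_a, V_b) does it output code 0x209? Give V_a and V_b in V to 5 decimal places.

LSB = 6.6/2^12 = 1.611 mV.
Code 0x209 = 521 decimal.
V_a = V_low + 521·LSB = 0.839502 V; V_b = V_low + 522·LSB = 0.841113 V.

[0.83950 V, 0.84111 V)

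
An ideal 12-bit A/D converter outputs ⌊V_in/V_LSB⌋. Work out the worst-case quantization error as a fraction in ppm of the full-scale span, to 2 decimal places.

244.14 ppm

Truncating → worst-case error = 1 LSB = V_FS/2^12, so 1e+06/4096 = 244.141 ppm of full scale.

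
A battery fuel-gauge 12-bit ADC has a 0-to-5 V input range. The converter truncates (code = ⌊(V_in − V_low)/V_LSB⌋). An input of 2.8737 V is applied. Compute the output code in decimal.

Full-scale span = 5 V; LSB = 5/2^12 = 1.221 mV.
(2.8737 − 0) / 0.0012207 = 2354.135 LSBs.
Floor → code 2354.

code 2354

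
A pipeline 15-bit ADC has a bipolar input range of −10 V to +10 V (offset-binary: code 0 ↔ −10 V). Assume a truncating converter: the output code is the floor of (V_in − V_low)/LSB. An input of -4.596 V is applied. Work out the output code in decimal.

With 32768 levels over 20 V, one step is 0.610 mV.
Input sits at 8853.914 steps above V_low.
So the output code is 8853.

code 8853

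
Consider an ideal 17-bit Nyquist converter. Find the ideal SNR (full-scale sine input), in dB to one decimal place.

SNR ≈ 6.02·N + 1.76 dB = 6.02·17 + 1.76 = 104.10 dB.

104.1 dB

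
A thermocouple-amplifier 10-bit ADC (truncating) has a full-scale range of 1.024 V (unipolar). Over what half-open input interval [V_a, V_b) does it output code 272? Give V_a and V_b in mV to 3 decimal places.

[272.000 mV, 273.000 mV)

LSB = 1.024/2^10 = 1.000 mV.
V_a = V_low + 272·LSB = 0.272 V; V_b = V_low + 273·LSB = 0.273 V.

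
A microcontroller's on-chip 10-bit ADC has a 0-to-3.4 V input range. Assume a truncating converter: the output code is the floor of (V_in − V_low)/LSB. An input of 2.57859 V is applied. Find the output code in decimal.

LSB = 3.4 V / 1024 = 3.320 mV.
(2.57859 − 0) / 0.00332031 = 776.611 LSBs.
Floor → code 776.

code 776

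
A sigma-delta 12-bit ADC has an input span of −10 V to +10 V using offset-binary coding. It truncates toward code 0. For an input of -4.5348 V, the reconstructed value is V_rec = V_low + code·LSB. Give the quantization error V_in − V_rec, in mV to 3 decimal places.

LSB = 20/2^12 = 4.883 mV.
Scaled input = 1119.2730 LSBs, so code = 1119.
Code 1119 maps back to (−10) + 1119×0.00488281 V = -4.5361328 V.
Difference: 0.00133281 V → 1.333 mV.

1.333 mV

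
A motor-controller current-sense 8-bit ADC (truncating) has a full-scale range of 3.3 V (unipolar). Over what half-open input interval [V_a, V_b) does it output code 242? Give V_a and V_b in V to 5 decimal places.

LSB = 3.3/2^8 = 12.891 mV.
V_a = V_low + 242·LSB = 3.11953 V; V_b = V_low + 243·LSB = 3.13242 V.

[3.11953 V, 3.13242 V)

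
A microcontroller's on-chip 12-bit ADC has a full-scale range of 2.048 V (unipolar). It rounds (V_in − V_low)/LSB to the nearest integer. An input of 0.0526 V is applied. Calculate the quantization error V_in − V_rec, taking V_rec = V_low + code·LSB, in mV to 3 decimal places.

Step size: 2.048 V ÷ 2^12 = 0.500 mV.
Scaled input = 105.2000 LSBs, so code = 105.
Reconstructed: 0.0525 V.
V_in − V_rec = 0.0001 V = 0.100 mV.

0.100 mV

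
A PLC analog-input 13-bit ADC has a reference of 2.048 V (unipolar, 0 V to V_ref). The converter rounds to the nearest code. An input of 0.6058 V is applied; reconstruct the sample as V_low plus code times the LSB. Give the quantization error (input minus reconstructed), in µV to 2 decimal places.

Step size: 2.048 V ÷ 2^13 = 250.00 µV.
(V_in − V_low)/LSB = (0.6058 − 0)/0.00025 = 2423.2000 → code 2423 (round).
Reconstructed: 0.60575 V.
Error = 0.6058 − 0.60575 = 5e-05 V = 50.00 µV.

50.00 µV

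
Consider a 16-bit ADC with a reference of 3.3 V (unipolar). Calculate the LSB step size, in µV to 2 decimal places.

Full-scale span = 3.3 V.
LSB = 3.3 / 2^16 = 3.3 / 65536 = 5.0354e-05 V = 50.35 µV.

50.35 µV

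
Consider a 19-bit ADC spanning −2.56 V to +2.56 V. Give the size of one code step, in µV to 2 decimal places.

Full-scale span = 5.12 V.
LSB = 5.12 / 2^19 = 5.12 / 524288 = 9.76563e-06 V = 9.77 µV.

9.77 µV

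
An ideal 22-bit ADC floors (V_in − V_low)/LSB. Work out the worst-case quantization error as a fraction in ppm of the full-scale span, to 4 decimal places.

0.2384 ppm

Truncating → worst-case error = 1 LSB = V_FS/2^22, so 1e+06/4194304 = 0.238419 ppm of full scale.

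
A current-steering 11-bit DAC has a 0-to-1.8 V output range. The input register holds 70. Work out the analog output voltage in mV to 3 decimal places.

LSB = 1.8 V / 2^11 = 0.879 mV.
V_out = 0 + 70 × 0.000878906 V = 0.0615234 V.
= 61.523 mV.

61.523 mV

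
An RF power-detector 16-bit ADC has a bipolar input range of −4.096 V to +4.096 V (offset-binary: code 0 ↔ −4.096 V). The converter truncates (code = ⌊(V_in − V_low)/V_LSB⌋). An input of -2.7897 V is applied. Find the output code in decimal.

With 65536 levels over 8.192 V, one step is 125.00 µV.
(-2.7897 − (−4.096)) / 0.000125 = 10450.400 LSBs.
So the output code is 10450.

code 10450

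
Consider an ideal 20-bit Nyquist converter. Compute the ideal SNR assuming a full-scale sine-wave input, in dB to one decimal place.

122.2 dB

SNR ≈ 6.02·N + 1.76 dB = 6.02·20 + 1.76 = 122.16 dB.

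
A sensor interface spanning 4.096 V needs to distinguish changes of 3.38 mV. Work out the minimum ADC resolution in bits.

11 bits

Number of steps required ≥ 4.096 V / 3.38 mV = 1211.83.
Need 2^N ≥ 1211.83; 2^10 = 1024, 2^11 = 2048.
Minimum N = 11.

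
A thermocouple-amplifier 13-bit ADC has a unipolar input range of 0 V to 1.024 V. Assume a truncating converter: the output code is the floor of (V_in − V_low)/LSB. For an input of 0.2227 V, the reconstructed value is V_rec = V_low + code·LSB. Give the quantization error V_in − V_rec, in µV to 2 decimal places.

LSB = 1.024/2^13 = 125.00 µV.
(0.2227 − 0)/0.000125 = 1781.6000; ⌊·⌋ gives code 1781.
Code 1781 maps back to 0 + 1781×0.000125 V = 0.222625 V.
Error = 0.2227 − 0.222625 = 7.5e-05 V = 75.00 µV.

75.00 µV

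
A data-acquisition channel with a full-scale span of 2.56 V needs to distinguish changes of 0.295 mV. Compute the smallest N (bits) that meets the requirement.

14 bits

Number of steps required ≥ 2.56 V / 0.295 mV = 8677.97.
Need 2^N ≥ 8677.97; 2^13 = 8192, 2^14 = 16384.
Minimum N = 14.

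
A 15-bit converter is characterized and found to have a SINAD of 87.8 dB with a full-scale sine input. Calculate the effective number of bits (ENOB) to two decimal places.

ENOB = (SINAD − 1.76) / 6.02 = (87.8 − 1.76)/6.02 = 14.292.

14.29 bits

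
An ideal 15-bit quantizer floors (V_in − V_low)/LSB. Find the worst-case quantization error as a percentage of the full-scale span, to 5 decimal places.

0.00305 %

Truncating → worst-case error = 1 LSB = V_FS/2^15, so 100/32768 = 0.00305176 % of full scale.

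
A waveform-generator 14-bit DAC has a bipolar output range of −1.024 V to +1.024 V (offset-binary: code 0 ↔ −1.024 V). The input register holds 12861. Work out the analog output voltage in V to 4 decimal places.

LSB = 2.048 V / 2^14 = 125.00 µV.
V_out = (−1.024) + 12861 × 0.000125 V = 0.583625 V.

0.5836 V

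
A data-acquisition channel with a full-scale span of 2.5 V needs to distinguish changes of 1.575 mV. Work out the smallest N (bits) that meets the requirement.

Number of steps required ≥ 2.5 V / 1.575 mV = 1587.30.
Need 2^N ≥ 1587.30; 2^10 = 1024, 2^11 = 2048.
Minimum N = 11.

11 bits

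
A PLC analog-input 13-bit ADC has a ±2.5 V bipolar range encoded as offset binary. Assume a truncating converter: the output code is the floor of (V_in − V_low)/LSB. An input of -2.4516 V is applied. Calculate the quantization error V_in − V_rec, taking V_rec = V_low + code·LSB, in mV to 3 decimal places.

LSB = 5/2^13 = 0.610 mV.
(-2.4516 − (−2.5))/0.000610352 = 79.2986; ⌊·⌋ gives code 79.
Code 79 maps back to (−2.5) + 79×0.000610352 V = -2.4517822 V.
Error = -2.4516 − (−2.4517822) = 0.000182227 V = 0.182 mV.

0.182 mV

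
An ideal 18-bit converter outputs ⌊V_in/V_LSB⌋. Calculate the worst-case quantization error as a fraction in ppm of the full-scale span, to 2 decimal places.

3.81 ppm

Truncating → worst-case error = 1 LSB = V_FS/2^18, so 1e+06/262144 = 3.8147 ppm of full scale.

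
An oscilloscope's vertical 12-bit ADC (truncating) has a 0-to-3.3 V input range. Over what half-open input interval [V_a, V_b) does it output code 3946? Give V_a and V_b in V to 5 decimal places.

[3.17915 V, 3.17996 V)

LSB = 3.3/2^12 = 0.806 mV.
V_a = V_low + 3946·LSB = 3.17915 V; V_b = V_low + 3947·LSB = 3.17996 V.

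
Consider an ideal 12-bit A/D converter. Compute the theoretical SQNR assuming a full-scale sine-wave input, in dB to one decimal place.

SNR ≈ 6.02·N + 1.76 dB = 6.02·12 + 1.76 = 74.00 dB.

74.0 dB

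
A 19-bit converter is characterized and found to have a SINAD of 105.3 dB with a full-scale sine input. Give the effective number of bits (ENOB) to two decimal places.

ENOB = (SINAD − 1.76) / 6.02 = (105.3 − 1.76)/6.02 = 17.199.

17.20 bits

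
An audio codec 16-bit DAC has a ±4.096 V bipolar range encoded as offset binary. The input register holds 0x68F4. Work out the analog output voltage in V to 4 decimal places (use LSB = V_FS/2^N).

-0.7375 V

LSB = 8.192 V / 2^16 = 125.00 µV.
Code 0x68F4 = 26868 decimal.
V_out = (−4.096) + 26868 × 0.000125 V = -0.7375 V.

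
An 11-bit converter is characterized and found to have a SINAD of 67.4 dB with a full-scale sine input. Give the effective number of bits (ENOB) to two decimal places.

ENOB = (SINAD − 1.76) / 6.02 = (67.4 − 1.76)/6.02 = 10.904.

10.90 bits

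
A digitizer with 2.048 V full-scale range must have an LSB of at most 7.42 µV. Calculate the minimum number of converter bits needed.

Number of steps required ≥ 2.048 V / 7.42 µV = 276010.78.
Need 2^N ≥ 276010.78; 2^18 = 262144, 2^19 = 524288.
Minimum N = 19.

19 bits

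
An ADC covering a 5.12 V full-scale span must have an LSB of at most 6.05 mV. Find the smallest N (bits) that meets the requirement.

Number of steps required ≥ 5.12 V / 6.05 mV = 846.28.
Need 2^N ≥ 846.28; 2^9 = 512, 2^10 = 1024.
Minimum N = 10.

10 bits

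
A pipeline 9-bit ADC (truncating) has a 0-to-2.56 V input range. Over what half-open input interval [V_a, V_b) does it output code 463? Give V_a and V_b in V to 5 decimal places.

LSB = 2.56/2^9 = 5.000 mV.
V_a = V_low + 463·LSB = 2.315 V; V_b = V_low + 464·LSB = 2.32 V.

[2.31500 V, 2.32000 V)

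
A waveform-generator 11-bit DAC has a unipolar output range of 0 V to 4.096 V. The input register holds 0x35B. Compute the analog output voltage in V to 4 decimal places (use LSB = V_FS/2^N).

LSB = 4.096 V / 2^11 = 2.000 mV.
Code 0x35B = 859 decimal.
V_out = 0 + 859 × 0.002 V = 1.718 V.

1.7180 V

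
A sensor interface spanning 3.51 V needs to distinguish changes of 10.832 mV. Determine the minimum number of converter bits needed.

Number of steps required ≥ 3.51 V / 10.832 mV = 324.04.
Need 2^N ≥ 324.04; 2^8 = 256, 2^9 = 512.
Minimum N = 9.

9 bits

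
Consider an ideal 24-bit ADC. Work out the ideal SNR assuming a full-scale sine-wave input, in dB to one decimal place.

146.2 dB

SNR ≈ 6.02·N + 1.76 dB = 6.02·24 + 1.76 = 146.24 dB.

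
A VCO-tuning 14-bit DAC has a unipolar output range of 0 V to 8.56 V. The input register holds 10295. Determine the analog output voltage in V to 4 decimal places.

5.3787 V

LSB = 8.56 V / 2^14 = 0.522 mV.
V_out = 0 + 10295 × 0.000522461 V = 5.37874 V.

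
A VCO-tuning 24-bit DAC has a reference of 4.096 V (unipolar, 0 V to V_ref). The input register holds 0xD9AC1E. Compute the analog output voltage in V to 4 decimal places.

LSB = 4.096 V / 2^24 = 0.24 µV.
Code 0xD9AC1E = 14265374 decimal.
V_out = 0 + 14265374 × 2.44141e-07 V = 3.48276 V.

3.4828 V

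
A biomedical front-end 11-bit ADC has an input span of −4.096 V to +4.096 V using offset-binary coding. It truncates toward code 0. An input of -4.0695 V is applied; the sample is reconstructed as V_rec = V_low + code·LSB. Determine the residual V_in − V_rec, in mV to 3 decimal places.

LSB = 8.192/2^11 = 4.000 mV.
(V_in − V_low)/LSB = (-4.0695 − (−4.096))/0.004 = 6.6250 → code 6 (floor).
V_rec = (−4.096) + 6·0.004 = -4.072 V.
Difference: 0.0025 V → 2.500 mV.

2.500 mV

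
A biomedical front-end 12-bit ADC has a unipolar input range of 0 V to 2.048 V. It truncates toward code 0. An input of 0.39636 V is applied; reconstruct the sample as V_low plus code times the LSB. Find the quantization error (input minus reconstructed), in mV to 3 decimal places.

One LSB is 2.048 V / 4096 = 0.500 mV.
(V_in − V_low)/LSB = (0.39636 − 0)/0.0005 = 792.7200 → code 792 (floor).
Reconstructed: 0.396 V.
Difference: 0.00036 V → 0.360 mV.

0.360 mV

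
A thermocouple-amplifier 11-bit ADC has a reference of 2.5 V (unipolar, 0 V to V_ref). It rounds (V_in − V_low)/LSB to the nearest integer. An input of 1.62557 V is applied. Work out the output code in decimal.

code 1332

With 2048 levels over 2.5 V, one step is 1.221 mV.
Input sits at 1331.667 steps above V_low.
round(1331.667) = 1332.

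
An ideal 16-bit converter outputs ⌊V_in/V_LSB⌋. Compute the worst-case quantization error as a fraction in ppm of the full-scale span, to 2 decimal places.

Truncating → worst-case error = 1 LSB = V_FS/2^16, so 1e+06/65536 = 15.2588 ppm of full scale.

15.26 ppm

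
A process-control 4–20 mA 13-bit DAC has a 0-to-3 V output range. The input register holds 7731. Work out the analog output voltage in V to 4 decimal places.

LSB = 3 V / 2^13 = 366.21 µV.
V_out = 0 + 7731 × 0.000366211 V = 2.83118 V.

2.8312 V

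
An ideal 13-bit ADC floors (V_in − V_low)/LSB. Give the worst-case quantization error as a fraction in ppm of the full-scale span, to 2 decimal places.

Truncating → worst-case error = 1 LSB = V_FS/2^13, so 1e+06/8192 = 122.07 ppm of full scale.

122.07 ppm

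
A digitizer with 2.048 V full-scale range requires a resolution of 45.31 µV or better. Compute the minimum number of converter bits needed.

16 bits

Number of steps required ≥ 2.048 V / 45.31 µV = 45199.74.
Need 2^N ≥ 45199.74; 2^15 = 32768, 2^16 = 65536.
Minimum N = 16.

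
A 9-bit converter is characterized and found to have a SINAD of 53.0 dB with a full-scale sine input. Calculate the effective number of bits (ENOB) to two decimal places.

8.51 bits

ENOB = (SINAD − 1.76) / 6.02 = (53.0 − 1.76)/6.02 = 8.512.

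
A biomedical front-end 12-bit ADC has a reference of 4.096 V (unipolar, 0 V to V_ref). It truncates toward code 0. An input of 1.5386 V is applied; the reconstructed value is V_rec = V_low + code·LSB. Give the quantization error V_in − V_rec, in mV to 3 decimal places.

0.600 mV

LSB = 4.096/2^12 = 1.000 mV.
Scaled input = 1538.6000 LSBs, so code = 1538.
Reconstructed: 1.538 V.
Error = 1.5386 − 1.538 = 0.0006 V = 0.600 mV.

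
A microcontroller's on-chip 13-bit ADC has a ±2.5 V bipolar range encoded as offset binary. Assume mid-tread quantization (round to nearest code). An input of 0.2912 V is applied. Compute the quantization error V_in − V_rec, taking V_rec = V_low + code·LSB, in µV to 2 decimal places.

62.30 µV

LSB = 5/2^13 = 0.610 mV.
(V_in − V_low)/LSB = (0.2912 − (−2.5))/0.000610352 = 4573.1021 → code 4573 (round).
Code 4573 maps back to (−2.5) + 4573×0.000610352 V = 0.2911377 V.
Error = 0.2912 − 0.2911377 = 6.23047e-05 V = 62.30 µV.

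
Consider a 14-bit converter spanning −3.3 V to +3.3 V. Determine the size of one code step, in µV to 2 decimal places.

402.83 µV

Full-scale span = 6.6 V.
LSB = 6.6 / 2^14 = 6.6 / 16384 = 0.000402832 V = 402.83 µV.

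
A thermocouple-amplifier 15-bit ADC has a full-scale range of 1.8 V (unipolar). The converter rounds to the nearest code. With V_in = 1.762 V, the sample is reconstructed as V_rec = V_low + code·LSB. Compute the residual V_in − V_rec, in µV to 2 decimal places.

Step size: 1.8 V ÷ 2^15 = 54.93 µV.
(V_in − V_low)/LSB = (1.762 − 0)/5.49316e-05 = 32076.2311 → code 32076 (round).
Reconstructed: 1.7619873 V.
Difference: 1.26953e-05 V → 12.70 µV.

12.70 µV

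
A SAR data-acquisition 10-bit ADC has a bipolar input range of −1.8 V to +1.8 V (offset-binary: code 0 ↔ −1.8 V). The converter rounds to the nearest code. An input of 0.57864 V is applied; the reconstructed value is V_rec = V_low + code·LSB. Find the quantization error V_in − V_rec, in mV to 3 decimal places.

-1.438 mV

One LSB is 3.6 V / 1024 = 3.516 mV.
Scaled input = 676.5909 LSBs, so code = 677.
V_rec = (−1.8) + 677·0.00351563 = 0.58007812 V.
Difference: -0.00143812 V → -1.438 mV.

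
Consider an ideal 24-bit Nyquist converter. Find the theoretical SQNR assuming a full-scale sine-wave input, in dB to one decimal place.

SNR ≈ 6.02·N + 1.76 dB = 6.02·24 + 1.76 = 146.24 dB.

146.2 dB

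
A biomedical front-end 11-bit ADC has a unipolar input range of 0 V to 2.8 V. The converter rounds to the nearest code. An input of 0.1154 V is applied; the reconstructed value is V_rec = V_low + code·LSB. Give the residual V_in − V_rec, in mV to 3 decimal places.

0.556 mV

Step size: 2.8 V ÷ 2^11 = 1.367 mV.
(0.1154 − 0)/0.00136719 = 84.4069; round gives code 84.
Reconstructed: 0.11484375 V.
Difference: 0.00055625 V → 0.556 mV.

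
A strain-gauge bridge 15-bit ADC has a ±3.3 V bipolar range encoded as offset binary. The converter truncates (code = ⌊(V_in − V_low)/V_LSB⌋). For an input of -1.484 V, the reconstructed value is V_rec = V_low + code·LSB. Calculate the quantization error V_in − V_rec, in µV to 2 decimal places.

33.20 µV

LSB = 6.6/2^15 = 201.42 µV.
Scaled input = 9016.1648 LSBs, so code = 9016.
Code 9016 maps back to (−3.3) + 9016×0.000201416 V = -1.4840332 V.
Error = -1.484 − (−1.4840332) = 3.32031e-05 V = 33.20 µV.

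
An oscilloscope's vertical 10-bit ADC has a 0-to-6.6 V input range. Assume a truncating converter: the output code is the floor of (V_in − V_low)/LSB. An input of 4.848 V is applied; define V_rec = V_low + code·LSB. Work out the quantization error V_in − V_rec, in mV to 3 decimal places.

1.125 mV

Step size: 6.6 V ÷ 2^10 = 6.445 mV.
(4.848 − 0)/0.00644531 = 752.1745; ⌊·⌋ gives code 752.
Code 752 maps back to 0 + 752×0.00644531 V = 4.846875 V.
Error = 4.848 − 4.846875 = 0.001125 V = 1.125 mV.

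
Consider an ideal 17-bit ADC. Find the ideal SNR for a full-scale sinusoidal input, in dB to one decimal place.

104.1 dB

SNR ≈ 6.02·N + 1.76 dB = 6.02·17 + 1.76 = 104.10 dB.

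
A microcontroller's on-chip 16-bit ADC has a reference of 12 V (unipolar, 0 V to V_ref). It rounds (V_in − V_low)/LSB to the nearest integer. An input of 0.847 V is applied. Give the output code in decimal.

code 4626

Full-scale span = 12 V; LSB = 12/2^16 = 183.11 µV.
(0.847 − 0) / 0.000183105 = 4625.749 LSBs.
round(4625.749) = 4626.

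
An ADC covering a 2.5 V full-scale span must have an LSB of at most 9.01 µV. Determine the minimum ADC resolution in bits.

Number of steps required ≥ 2.5 V / 9.01 µV = 277469.48.
Need 2^N ≥ 277469.48; 2^18 = 262144, 2^19 = 524288.
Minimum N = 19.

19 bits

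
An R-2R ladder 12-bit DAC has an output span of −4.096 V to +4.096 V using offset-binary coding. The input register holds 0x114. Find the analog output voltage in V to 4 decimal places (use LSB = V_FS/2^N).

-3.5440 V

LSB = 8.192 V / 2^12 = 2.000 mV.
Code 0x114 = 276 decimal.
V_out = (−4.096) + 276 × 0.002 V = -3.544 V.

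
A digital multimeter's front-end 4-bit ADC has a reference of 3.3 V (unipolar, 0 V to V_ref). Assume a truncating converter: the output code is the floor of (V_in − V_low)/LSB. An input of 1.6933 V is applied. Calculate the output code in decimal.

With 16 levels over 3.3 V, one step is 206.250 mV.
(V_in − V_low)/LSB = (1.6933 − 0) / 0.20625 = 8.210.
⌊·⌋(8.210) = 8.

code 8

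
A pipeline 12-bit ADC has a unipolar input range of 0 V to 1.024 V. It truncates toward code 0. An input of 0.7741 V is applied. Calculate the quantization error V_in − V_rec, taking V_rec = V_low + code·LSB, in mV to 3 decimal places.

One LSB is 1.024 V / 4096 = 250.00 µV.
(V_in − V_low)/LSB = (0.7741 − 0)/0.00025 = 3096.4000 → code 3096 (floor).
V_rec = 0 + 3096·0.00025 = 0.774 V.
Error = 0.7741 − 0.774 = 0.0001 V = 0.100 mV.

0.100 mV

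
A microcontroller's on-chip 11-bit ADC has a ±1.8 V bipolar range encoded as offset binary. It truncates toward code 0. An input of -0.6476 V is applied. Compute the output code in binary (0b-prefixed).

Full-scale span = 3.6 V; LSB = 3.6/2^11 = 1.758 mV.
(-0.6476 − (−1.8)) / 0.00175781 = 655.588 LSBs.
⌊·⌋(655.588) = 655.
In binary (0b-prefixed): 0b1010001111.

code 0b1010001111 (decimal 655)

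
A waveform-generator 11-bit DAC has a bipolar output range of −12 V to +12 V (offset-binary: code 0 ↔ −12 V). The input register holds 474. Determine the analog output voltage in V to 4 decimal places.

LSB = 24 V / 2^11 = 11.719 mV.
V_out = (−12) + 474 × 0.0117188 V = -6.44531 V.

-6.4453 V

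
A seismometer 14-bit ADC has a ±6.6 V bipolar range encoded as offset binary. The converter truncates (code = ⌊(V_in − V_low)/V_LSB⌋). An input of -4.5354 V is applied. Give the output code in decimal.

With 16384 levels over 13.2 V, one step is 0.806 mV.
(-4.5354 − (−6.6)) / 0.000805664 = 2562.607 LSBs.
So the output code is 2562.

code 2562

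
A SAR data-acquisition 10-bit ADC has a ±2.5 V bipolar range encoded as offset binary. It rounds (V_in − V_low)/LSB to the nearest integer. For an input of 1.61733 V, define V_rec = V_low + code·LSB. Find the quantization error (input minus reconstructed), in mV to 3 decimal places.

One LSB is 5 V / 1024 = 4.883 mV.
Scaled input = 843.2292 LSBs, so code = 843.
Code 843 maps back to (−2.5) + 843×0.00488281 V = 1.6162109 V.
V_in − V_rec = 0.00111906 V = 1.119 mV.

1.119 mV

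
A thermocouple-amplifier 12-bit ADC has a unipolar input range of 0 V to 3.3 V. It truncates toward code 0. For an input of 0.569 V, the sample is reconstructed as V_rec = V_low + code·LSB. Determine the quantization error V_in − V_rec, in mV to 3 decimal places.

LSB = 3.3/2^12 = 0.806 mV.
(V_in − V_low)/LSB = (0.569 − 0)/0.000805664 = 706.2497 → code 706 (floor).
V_rec = 0 + 706·0.000805664 = 0.56879883 V.
Difference: 0.000201172 V → 0.201 mV.

0.201 mV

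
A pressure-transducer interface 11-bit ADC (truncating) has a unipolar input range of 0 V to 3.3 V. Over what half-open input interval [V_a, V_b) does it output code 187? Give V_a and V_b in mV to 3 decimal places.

[301.318 mV, 302.930 mV)

LSB = 3.3/2^11 = 1.611 mV.
V_a = V_low + 187·LSB = 0.301318 V; V_b = V_low + 188·LSB = 0.30293 V.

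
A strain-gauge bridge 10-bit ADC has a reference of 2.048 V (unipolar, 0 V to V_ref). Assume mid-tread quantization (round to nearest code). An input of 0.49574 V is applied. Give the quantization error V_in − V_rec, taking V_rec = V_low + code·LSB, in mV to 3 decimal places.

LSB = 2.048/2^10 = 2.000 mV.
Scaled input = 247.8700 LSBs, so code = 248.
Reconstructed: 0.496 V.
Difference: -0.00026 V → -0.260 mV.

-0.260 mV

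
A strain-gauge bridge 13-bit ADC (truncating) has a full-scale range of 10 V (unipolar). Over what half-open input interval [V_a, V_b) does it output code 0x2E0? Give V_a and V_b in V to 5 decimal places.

[0.89844 V, 0.89966 V)

LSB = 10/2^13 = 1.221 mV.
Code 0x2E0 = 736 decimal.
V_a = V_low + 736·LSB = 0.898438 V; V_b = V_low + 737·LSB = 0.899658 V.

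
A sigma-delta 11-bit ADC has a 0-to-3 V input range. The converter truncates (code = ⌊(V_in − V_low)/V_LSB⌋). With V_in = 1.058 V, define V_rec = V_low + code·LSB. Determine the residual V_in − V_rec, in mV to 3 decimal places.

One LSB is 3 V / 2048 = 1.465 mV.
Scaled input = 722.2613 LSBs, so code = 722.
Code 722 maps back to 0 + 722×0.00146484 V = 1.0576172 V.
V_in − V_rec = 0.000382813 V = 0.383 mV.

0.383 mV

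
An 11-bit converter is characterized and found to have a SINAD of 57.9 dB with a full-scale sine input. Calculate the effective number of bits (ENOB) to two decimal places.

9.33 bits

ENOB = (SINAD − 1.76) / 6.02 = (57.9 − 1.76)/6.02 = 9.326.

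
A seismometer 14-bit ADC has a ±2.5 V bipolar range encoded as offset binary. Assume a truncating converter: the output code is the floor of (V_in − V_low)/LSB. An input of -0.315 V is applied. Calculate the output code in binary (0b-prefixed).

Full-scale span = 5 V; LSB = 5/2^14 = 305.18 µV.
Input sits at 7159.808 steps above V_low.
So the output code is 7159.
In binary (0b-prefixed): 0b1101111110111.

code 0b1101111110111 (decimal 7159)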